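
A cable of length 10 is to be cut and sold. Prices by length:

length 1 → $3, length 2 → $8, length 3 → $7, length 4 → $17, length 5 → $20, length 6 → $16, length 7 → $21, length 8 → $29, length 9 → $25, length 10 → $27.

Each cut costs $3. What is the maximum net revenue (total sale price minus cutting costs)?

37

Consider every possible first cut. net[k] is the best of p[i]+net[k−i] over all sellable i≤k, charging 3 whenever i<k.
net[1] = 3
net[2] = max(3+3-3, 8+0) = 8
net[3] = max(3+8-3, 8+3-3, 7+0) = 8
net[4] = max(3+8-3, 8+8-3, 7+3-3, 17+0) = 17
net[5] = max(3+17-3, 8+8-3, 7+8-3, 17+3-3, 20+0) = 20
net[6] = max(3+20-3, 8+17-3, 7+8-3, 17+8-3, 20+3-3, 16+0) = 22
net[7] = max(3+22-3, 8+20-3, 7+17-3, …, 16+3-3, 21+0) = 25
net[8] = max(3+25-3, 8+22-3, 7+20-3, …, 21+3-3, 29+0) = 31
net[9] = max(3+31-3, 8+25-3, 7+22-3, …, 29+3-3, 25+0) = 34
net[10] = max(3+34-3, 8+31-3, 7+25-3, …, 25+3-3, 27+0) = 37
One optimal plan: pieces 5 + 5 (1 cut) → $40 − $3 = $37.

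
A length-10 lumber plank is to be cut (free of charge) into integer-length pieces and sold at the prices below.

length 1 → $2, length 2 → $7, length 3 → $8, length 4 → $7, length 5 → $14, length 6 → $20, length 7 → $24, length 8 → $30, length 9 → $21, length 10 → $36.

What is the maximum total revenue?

Build R[k] bottom-up: R[k] = max over allowed piece i of (p[i] + R[k−i]).
R[1] = 2
R[2] = 7
R[3] = 9  (first piece 1, then R[2]=7)
R[4] = 14  (first piece 2, then R[2]=7)
R[5] = 16  (first piece 1, then R[4]=14)
R[6] = 21  (first piece 2, then R[4]=14)
R[7] = 24
R[8] = 30
R[9] = 32  (first piece 1, then R[8]=30)
R[10] = 37  (first piece 2, then R[8]=30)
One optimal cutting: 8 + 2 → $30 + $7 = $37.

37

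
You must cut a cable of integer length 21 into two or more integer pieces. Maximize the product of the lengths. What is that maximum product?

2187

Define g[k] = max over 1≤i<k of i · max(k−i, g[k−i]); the inner max lets the remainder stay uncut if that's better.
g[2] = 1*max(1,0) = 1*1 = 1
g[3] = 1*max(2,1) = 1*2 = 2
g[4] = 2*max(2,1) = 2*2 = 4
g[5] = 2*max(3,2) = 2*3 = 6
g[6] = 3*max(3,2) = 3*3 = 9
g[7] = 2*max(5,6) = 2*6 = 12
g[8] = 2*max(6,9) = 2*9 = 18
g[9] = 3*max(6,9) = 3*9 = 27
g[10] = 2*max(8,18) = 2*18 = 36
g[11] = 2*max(9,27) = 2*27 = 54
g[12] = 3*max(9,27) = 3*27 = 81
g[13] = 2*max(11,54) = 2*54 = 108
g[14] = 2*max(12,81) = 2*81 = 162
g[15] = 3*max(12,81) = 3*81 = 243
g[16] = 2*max(14,162) = 2*162 = 324
g[17] = 2*max(15,243) = 2*243 = 486
g[18] = 3*max(15,243) = 3*243 = 729
g[19] = 2*max(17,486) = 2*486 = 972
g[20] = 2*max(18,729) = 2*729 = 1458
g[21] = 3*max(18,729) = 3*729 = 2187
One optimal split: 3 + 3 + 3 + 3 + 3 + 3 + 3; product 3*3*3*3*3*3*3 = 2187.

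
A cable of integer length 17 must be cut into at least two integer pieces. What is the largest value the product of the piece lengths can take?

Let f[k] be the best product for length k (with at least one cut). For each first piece i, the rest contributes max(k−i, f[k−i]).
f[2] = 1·max(1,0) = 1·1 = 1
f[3] = 1·max(2,1) = 1·2 = 2
f[4] = 2·max(2,1) = 2·2 = 4
f[5] = 2·max(3,2) = 2·3 = 6
f[6] = 3·max(3,2) = 3·3 = 9
f[7] = 2·max(5,6) = 2·6 = 12
f[8] = 2·max(6,9) = 2·9 = 18
f[9] = 3·max(6,9) = 3·9 = 27
f[10] = 2·max(8,18) = 2·18 = 36
f[11] = 2·max(9,27) = 2·27 = 54
f[12] = 3·max(9,27) = 3·27 = 81
f[13] = 2·max(11,54) = 2·54 = 108
f[14] = 2·max(12,81) = 2·81 = 162
f[15] = 3·max(12,81) = 3·81 = 243
f[16] = 2·max(14,162) = 2·162 = 324
f[17] = 2·max(15,243) = 2·243 = 486
One optimal split: 3 + 3 + 3 + 3 + 3 + 2; product 3·3·3·3·3·2 = 486.

486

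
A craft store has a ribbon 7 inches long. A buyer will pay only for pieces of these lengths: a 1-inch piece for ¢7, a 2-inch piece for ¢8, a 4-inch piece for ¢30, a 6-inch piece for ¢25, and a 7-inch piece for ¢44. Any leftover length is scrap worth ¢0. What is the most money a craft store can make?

Let f[k] be the best obtainable value from length k. For each k, try every first piece i and keep the best of price[i] + f[k−i].
f[1] = 7
f[2] = max(7+7, 8+0) = 14
f[3] = max(7+14, 8+7) = 21
f[4] = max(7+21, 8+14, 30+0) = 30
f[5] = max(7+30, 8+21, 30+7) = 37
f[6] = max(7+37, 8+30, 30+14, 25+0) = 44
f[7] = max(7+44, 8+37, 30+21, 25+7, 44+0) = 51
One optimal cutting: 4 + 1 + 1 + 1 → ¢51.

51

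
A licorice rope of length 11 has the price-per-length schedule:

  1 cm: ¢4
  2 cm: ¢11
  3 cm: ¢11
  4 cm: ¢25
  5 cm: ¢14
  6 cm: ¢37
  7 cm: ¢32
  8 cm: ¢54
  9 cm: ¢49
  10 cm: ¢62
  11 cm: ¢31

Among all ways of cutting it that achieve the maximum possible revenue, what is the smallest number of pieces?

Build r[k] bottom-up: r[k] = max over allowed piece i of (p[i] + r[k−i]).
r[1] = 4
r[2] = 11
r[3] = 15  (first piece 1, then r[2]=11)
r[4] = 25
r[5] = 29  (first piece 1, then r[4]=25)
r[6] = 37
r[7] = 41  (first piece 1, then r[6]=37)
r[8] = 54
r[9] = 58  (first piece 1, then r[8]=54)
r[10] = 65  (first piece 2, then r[8]=54)
r[11] = 69  (first piece 1, then r[10]=65)
Maximum revenue is ¢69.
Now minimize piece count subject to staying optimal: for each k, pieces[k] = 1 + min over i with p[i]+r[k−i]=r[k] of pieces[k−i].
pieces[8] = 1
pieces[9] = 2
pieces[10] = 2
pieces[11] = 3

3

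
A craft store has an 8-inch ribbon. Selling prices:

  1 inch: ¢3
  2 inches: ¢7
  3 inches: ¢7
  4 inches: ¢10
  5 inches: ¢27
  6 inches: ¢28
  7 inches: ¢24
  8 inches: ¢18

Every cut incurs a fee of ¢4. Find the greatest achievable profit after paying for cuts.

Let net[k] be the best obtainable value from length k. For each k, try every first piece i and keep the best of price[i] + net[k−i] minus the 4 cut fee when i<k.
net[1] = 3
net[2] = max(3+3-4, 7+0) = 7
net[3] = max(3+7-4, 7+3-4, 7+0) = 7
net[4] = max(3+7-4, 7+7-4, 7+3-4, 10+0) = 10
net[5] = max(3+10-4, 7+7-4, 7+7-4, 10+3-4, 27+0) = 27
net[6] = max(3+27-4, 7+10-4, 7+7-4, 10+7-4, 27+3-4, 28+0) = 28
net[7] = max(3+28-4, 7+27-4, 7+10-4, …, 28+3-4, 24+0) = 30
net[8] = max(3+30-4, 7+28-4, 7+27-4, …, 24+3-4, 18+0) = 31
One optimal plan: pieces 6 + 2 (1 cut) → ¢35 − ¢4 = ¢31.

31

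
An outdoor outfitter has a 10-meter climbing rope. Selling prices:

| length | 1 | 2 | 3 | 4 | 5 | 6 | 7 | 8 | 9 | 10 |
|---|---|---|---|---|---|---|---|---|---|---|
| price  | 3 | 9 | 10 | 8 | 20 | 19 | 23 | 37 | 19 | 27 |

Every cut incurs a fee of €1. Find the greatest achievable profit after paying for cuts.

45

Consider every possible first cut. net[k] is the best of p[i]+net[k−i] over all sellable i≤k, charging 1 whenever i<k.
net[1] = 3
net[2] = 9
net[3] = 11  (first piece 1, then net[2]=9)
net[4] = 17  (first piece 2, then net[2]=9)
net[5] = 20
net[6] = 25  (first piece 2, then net[4]=17)
net[7] = 28  (first piece 2, then net[5]=20)
net[8] = 37
net[9] = 39  (first piece 1, then net[8]=37)
net[10] = 45  (first piece 2, then net[8]=37)
One optimal plan: pieces 8 + 2 (1 cut) → €46 − €1 = €45.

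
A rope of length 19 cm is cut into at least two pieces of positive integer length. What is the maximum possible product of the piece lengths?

972

Let P[k] be the best product for length k (with at least one cut). For each first piece i, the rest contributes max(k−i, P[k−i]).
P[2] = 1*max(1,0) = 1*1 = 1
P[3] = 1*max(2,1) = 1*2 = 2
P[4] = 2*max(2,1) = 2*2 = 4
P[5] = 2*max(3,2) = 2*3 = 6
P[6] = 3*max(3,2) = 3*3 = 9
P[7] = 2*max(5,6) = 2*6 = 12
P[8] = 2*max(6,9) = 2*9 = 18
P[9] = 3*max(6,9) = 3*9 = 27
P[10] = 2*max(8,18) = 2*18 = 36
P[11] = 2*max(9,27) = 2*27 = 54
P[12] = 3*max(9,27) = 3*27 = 81
P[13] = 2*max(11,54) = 2*54 = 108
P[14] = 2*max(12,81) = 2*81 = 162
P[15] = 3*max(12,81) = 3*81 = 243
P[16] = 2*max(14,162) = 2*162 = 324
P[17] = 2*max(15,243) = 2*243 = 486
P[18] = 3*max(15,243) = 3*243 = 729
P[19] = 2*max(17,486) = 2*486 = 972
One optimal split: 3 + 3 + 3 + 3 + 3 + 2 + 2; product 3*3*3*3*3*2*2 = 972.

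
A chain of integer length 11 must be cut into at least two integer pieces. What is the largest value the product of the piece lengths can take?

Let f[k] be the best product for length k (with at least one cut). For each first piece i, the rest contributes max(k−i, f[k−i]).
f[2] = 1*max(1,0) = 1*1 = 1
f[3] = max(1*2, 2*1) = 2
f[4] = max(1*3, 2*2, 3*1) = 4
f[5] = max(1*4, 2*3, 3*2, 4*1) = 6
f[6] = max(1*6, 2*4, 3*3, 4*2, 5*1) = 9
f[7] = max(1*9, 2*6, 3*4, 4*3, 5*2, 6*1) = 12
f[8] = max(1*12, 2*9, 3*6, …, 6*2, 7*1) = 18
f[9] = max(1*18, 2*12, 3*9, …, 7*2, 8*1) = 27
f[10] = max(1*27, 2*18, 3*12, …, 8*2, 9*1) = 36
f[11] = max(1*36, 2*27, 3*18, …, 9*2, 10*1) = 54
One optimal split: 3 + 3 + 3 + 2; product 3*3*3*2 = 54.

54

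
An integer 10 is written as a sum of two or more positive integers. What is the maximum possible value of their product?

Let g[k] be the best product for length k (with at least one cut). For each first piece i, the rest contributes max(k−i, g[k−i]).
g[2] = 1·max(1,0) = 1·1 = 1
g[3] = max(1·2, 2·1) = 2
g[4] = max(1·3, 2·2, 3·1) = 4
g[5] = max(1·4, 2·3, 3·2, 4·1) = 6
g[6] = max(1·6, 2·4, 3·3, 4·2, 5·1) = 9
g[7] = max(1·9, 2·6, 3·4, 4·3, 5·2, 6·1) = 12
g[8] = max(1·12, 2·9, 3·6, …, 6·2, 7·1) = 18
g[9] = max(1·18, 2·12, 3·9, …, 7·2, 8·1) = 27
g[10] = max(1·27, 2·18, 3·12, …, 8·2, 9·1) = 36
One optimal split: 3 + 3 + 2 + 2; product 3·3·2·2 = 36.

36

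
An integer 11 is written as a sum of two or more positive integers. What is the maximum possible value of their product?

54

Fill prod[k] for k=2..11: at each k try every first piece i and multiply by the better of (k−i) uncut or prod[k−i].
Small cases: prod[2]=1, prod[3]=2, prod[4]=4.
prod[5] = max(1*4, 2*3, 3*2, 4*1) = 6
prod[6] = max(1*6, 2*4, 3*3, 4*2, 5*1) = 9
prod[7] = max(1*9, 2*6, 3*4, 4*3, 5*2, 6*1) = 12
prod[8] = max(1*12, 2*9, 3*6, …, 6*2, 7*1) = 18
prod[9] = max(1*18, 2*12, 3*9, …, 7*2, 8*1) = 27
prod[10] = max(1*27, 2*18, 3*12, …, 8*2, 9*1) = 36
prod[11] = max(1*36, 2*27, 3*18, …, 9*2, 10*1) = 54
One optimal split: 3 + 3 + 3 + 2; product 3*3*3*2 = 54.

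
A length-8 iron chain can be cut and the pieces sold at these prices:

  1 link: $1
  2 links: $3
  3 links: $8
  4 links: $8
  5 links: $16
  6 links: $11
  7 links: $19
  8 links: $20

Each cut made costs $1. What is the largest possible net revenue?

Let net[k] be the best obtainable value from length k. For each k, try every first piece i and keep the best of price[i] + net[k−i] minus the 1 cut fee when i<k.
net[1] = 1
net[2] = 3
net[3] = 8
net[4] = 8  (first piece 1, then net[3]=8)
net[5] = 16
net[6] = 16  (first piece 1, then net[5]=16)
net[7] = 19
net[8] = 23  (first piece 3, then net[5]=16)
One optimal plan: pieces 5 + 3 (1 cut) → $24 − $1 = $23.

23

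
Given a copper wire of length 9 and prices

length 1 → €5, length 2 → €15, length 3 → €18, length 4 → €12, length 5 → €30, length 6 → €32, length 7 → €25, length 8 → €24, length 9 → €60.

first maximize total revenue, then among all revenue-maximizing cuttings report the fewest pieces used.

5

Consider every possible first cut. r[k] is the best of p[i]+r[k−i] over all sellable i≤k.
r[1] = 5
r[2] = max(5+5, 15+0) = 15
r[3] = max(5+15, 15+5, 18+0) = 20
r[4] = max(5+20, 15+15, 18+5, 12+0) = 30
r[5] = max(5+30, 15+20, 18+15, 12+5, 30+0) = 35
r[6] = max(5+35, 15+30, 18+20, 12+15, 30+5, 32+0) = 45
r[7] = max(5+45, 15+35, 18+30, …, 32+5, 25+0) = 50
r[8] = max(5+50, 15+45, 18+35, …, 25+5, 24+0) = 60
r[9] = max(5+60, 15+50, 18+45, …, 24+5, 60+0) = 65
Maximum revenue is €65.
Now minimize piece count subject to staying optimal: for each k, pieces[k] = 1 + min over i with p[i]+r[k−i]=r[k] of pieces[k−i].
pieces[6] = 3
pieces[7] = 4
pieces[8] = 4
pieces[9] = 5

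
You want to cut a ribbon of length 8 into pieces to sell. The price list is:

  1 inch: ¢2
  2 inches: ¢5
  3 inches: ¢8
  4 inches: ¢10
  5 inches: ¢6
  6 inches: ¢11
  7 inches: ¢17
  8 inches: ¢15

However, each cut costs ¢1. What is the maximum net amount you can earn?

19

Let r[k] be the best obtainable value from length k. For each k, try every first piece i and keep the best of price[i] + r[k−i] minus the 1 cut fee when i<k.
r[1] = 2
r[2] = 5
r[3] = 8
r[4] = 10
r[5] = 12  (first piece 2, then r[3]=8)
r[6] = 15  (first piece 3, then r[3]=8)
r[7] = 17  (first piece 3, then r[4]=10)
r[8] = 19  (first piece 2, then r[6]=15)
One optimal plan: pieces 3 + 3 + 2 (2 cuts) → ¢21 − ¢2 = ¢19.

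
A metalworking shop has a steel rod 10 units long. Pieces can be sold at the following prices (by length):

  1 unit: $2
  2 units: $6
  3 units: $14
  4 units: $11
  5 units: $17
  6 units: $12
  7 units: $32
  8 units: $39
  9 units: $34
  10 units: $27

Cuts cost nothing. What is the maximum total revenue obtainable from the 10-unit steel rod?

Consider every possible first cut. r[k] is the best of p[i]+r[k−i] over all sellable i≤k.
r[1] = 2
r[2] = 6
r[3] = 14
r[4] = 16  (first piece 1, then r[3]=14)
r[5] = 20  (first piece 2, then r[3]=14)
r[6] = 28  (first piece 3, then r[3]=14)
r[7] = 32
r[8] = 39
r[9] = 42  (first piece 3, then r[6]=28)
r[10] = 46  (first piece 3, then r[7]=32)
One optimal cutting: 7 + 3 → $32 + $14 = $46.

46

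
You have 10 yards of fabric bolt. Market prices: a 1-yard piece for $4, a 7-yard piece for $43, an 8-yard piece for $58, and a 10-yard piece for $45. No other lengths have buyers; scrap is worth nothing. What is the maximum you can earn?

Consider every possible first cut. f[k] is the best of p[i]+f[k−i] over all sellable i≤k.
f[1] = 4
f[2] = 8  (first piece 1, then f[1]=4)
f[3] = 12  (first piece 1, then f[2]=8)
f[4] = 16  (first piece 1, then f[3]=12)
f[5] = 20  (first piece 1, then f[4]=16)
f[6] = 24  (first piece 1, then f[5]=20)
f[7] = max(4+24, 43+0) = 43
f[8] = max(4+43, 43+4, 58+0) = 58
f[9] = max(4+58, 43+8, 58+4) = 62
f[10] = max(4+62, 43+12, 58+8, 45+0) = 66
One optimal cutting: 8 + 1 + 1 → $66.

66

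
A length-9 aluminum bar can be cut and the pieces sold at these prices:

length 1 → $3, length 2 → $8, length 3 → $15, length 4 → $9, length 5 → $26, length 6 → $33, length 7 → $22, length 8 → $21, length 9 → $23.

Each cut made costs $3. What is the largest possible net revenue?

Let net[k] be the best obtainable value from length k. For each k, try every first piece i and keep the best of price[i] + net[k−i] minus the 3 cut fee when i<k.
net[1] = 3
net[2] = max(3+3-3, 8+0) = 8
net[3] = max(3+8-3, 8+3-3, 15+0) = 15
net[4] = max(3+15-3, 8+8-3, 15+3-3, 9+0) = 15
net[5] = max(3+15-3, 8+15-3, 15+8-3, 9+3-3, 26+0) = 26
net[6] = max(3+26-3, 8+15-3, 15+15-3, 9+8-3, 26+3-3, 33+0) = 33
net[7] = max(3+33-3, 8+26-3, 15+15-3, …, 33+3-3, 22+0) = 33
net[8] = max(3+33-3, 8+33-3, 15+26-3, …, 22+3-3, 21+0) = 38
net[9] = max(3+38-3, 8+33-3, 15+33-3, …, 21+3-3, 23+0) = 45
One optimal plan: pieces 6 + 3 (1 cut) → $48 − $3 = $45.

45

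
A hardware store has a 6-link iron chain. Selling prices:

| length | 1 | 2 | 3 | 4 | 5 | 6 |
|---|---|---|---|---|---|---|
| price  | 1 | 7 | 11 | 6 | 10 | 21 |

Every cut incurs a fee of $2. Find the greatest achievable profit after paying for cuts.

21

Build net[k] bottom-up: net[k] = max over allowed piece i of (p[i] + net[k−i]) − 2 per cut.
net[1] = 1
net[2] = 7
net[3] = 11
net[4] = 12  (first piece 2, then net[2]=7)
net[5] = 16  (first piece 2, then net[3]=11)
net[6] = 21
Best is to make no cuts and sell whole for $21.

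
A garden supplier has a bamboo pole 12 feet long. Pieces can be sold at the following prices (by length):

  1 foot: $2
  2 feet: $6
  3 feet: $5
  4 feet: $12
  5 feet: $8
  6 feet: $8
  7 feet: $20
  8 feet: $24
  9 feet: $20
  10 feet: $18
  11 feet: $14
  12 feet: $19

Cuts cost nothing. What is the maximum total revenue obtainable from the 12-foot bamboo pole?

36

Build v[k] bottom-up: v[k] = max over allowed piece i of (p[i] + v[k−i]).
v[1] = 2
v[2] = max(2+2, 6+0) = 6
v[3] = max(2+6, 6+2, 5+0) = 8
v[4] = max(2+8, 6+6, 5+2, 12+0) = 12
v[5] = max(2+12, 6+8, 5+6, 12+2, 8+0) = 14
v[6] = max(2+14, 6+12, 5+8, 12+6, 8+2, 8+0) = 18
v[7] = max(2+18, 6+14, 5+12, …, 8+2, 20+0) = 20
v[8] = max(2+20, 6+18, 5+14, …, 20+2, 24+0) = 24
v[9] = max(2+24, 6+20, 5+18, …, 24+2, 20+0) = 26
v[10] = max(2+26, 6+24, 5+20, …, 20+2, 18+0) = 30
v[11] = max(2+30, 6+26, 5+24, …, 18+2, 14+0) = 32
v[12] = max(2+32, 6+30, 5+26, …, 14+2, 19+0) = 36
One optimal cutting: 2 + 2 + 2 + 2 + 2 + 2 → $6 + $6 + $6 + $6 + $6 + $6 = $36.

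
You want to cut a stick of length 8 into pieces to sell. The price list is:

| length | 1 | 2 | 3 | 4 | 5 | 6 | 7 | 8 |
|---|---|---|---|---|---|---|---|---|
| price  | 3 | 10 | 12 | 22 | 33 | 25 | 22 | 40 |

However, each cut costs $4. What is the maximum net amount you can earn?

41

Let v[k] be the best obtainable value from length k. For each k, try every first piece i and keep the best of price[i] + v[k−i] minus the 4 cut fee when i<k.
v[1] = 3
v[2] = 10
v[3] = 12
v[4] = 22
v[5] = 33
v[6] = 32  (first piece 1, then v[5]=33)
v[7] = 39  (first piece 2, then v[5]=33)
v[8] = 41  (first piece 3, then v[5]=33)
One optimal plan: pieces 5 + 3 (1 cut) → $45 − $4 = $41.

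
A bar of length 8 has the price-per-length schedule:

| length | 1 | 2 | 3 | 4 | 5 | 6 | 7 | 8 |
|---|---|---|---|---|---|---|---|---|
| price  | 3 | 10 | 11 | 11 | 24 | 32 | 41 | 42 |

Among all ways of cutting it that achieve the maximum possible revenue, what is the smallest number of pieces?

Build r[k] bottom-up: r[k] = max over allowed piece i of (p[i] + r[k−i]).
r[1] = 3
r[2] = max(3+3, 10+0) = 10
r[3] = max(3+10, 10+3, 11+0) = 13
r[4] = max(3+13, 10+10, 11+3, 11+0) = 20
r[5] = max(3+20, 10+13, 11+10, 11+3, 24+0) = 24
r[6] = max(3+24, 10+20, 11+13, 11+10, 24+3, 32+0) = 32
r[7] = max(3+32, 10+24, 11+20, …, 32+3, 41+0) = 41
r[8] = max(3+41, 10+32, 11+24, …, 41+3, 42+0) = 44
Maximum revenue is $44.
Now minimize piece count subject to staying optimal: for each k, pieces[k] = 1 + min over i with p[i]+r[k−i]=r[k] of pieces[k−i].
pieces[5] = 1
pieces[6] = 1
pieces[7] = 1
pieces[8] = 2

2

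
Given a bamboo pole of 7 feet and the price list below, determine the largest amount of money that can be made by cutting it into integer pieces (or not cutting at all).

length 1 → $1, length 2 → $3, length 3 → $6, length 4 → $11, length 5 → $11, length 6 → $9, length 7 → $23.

23

Let v[k] be the best obtainable value from length k. For each k, try every first piece i and keep the best of price[i] + v[k−i].
v[1] = 1
v[2] = max(1+1, 3+0) = 3
v[3] = max(1+3, 3+1, 6+0) = 6
v[4] = max(1+6, 3+3, 6+1, 11+0) = 11
v[5] = max(1+11, 3+6, 6+3, 11+1, 11+0) = 12
v[6] = max(1+12, 3+11, 6+6, 11+3, 11+1, 9+0) = 14
v[7] = max(1+14, 3+12, 6+11, …, 9+1, 23+0) = 23
Best is to sell the whole 7-foot piece uncut for $23.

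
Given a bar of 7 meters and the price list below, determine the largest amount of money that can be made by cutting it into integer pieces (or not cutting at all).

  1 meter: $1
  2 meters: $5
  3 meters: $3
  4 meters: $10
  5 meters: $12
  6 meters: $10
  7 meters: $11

Build R[k] bottom-up: R[k] = max over allowed piece i of (p[i] + R[k−i]).
R[1] = 1
R[2] = max(1+1, 5+0) = 5
R[3] = max(1+5, 5+1, 3+0) = 6
R[4] = max(1+6, 5+5, 3+1, 10+0) = 10
R[5] = max(1+10, 5+6, 3+5, 10+1, 12+0) = 12
R[6] = max(1+12, 5+10, 3+6, 10+5, 12+1, 10+0) = 15
R[7] = max(1+15, 5+12, 3+10, …, 10+1, 11+0) = 17
One optimal cutting: 5 + 2 → $12 + $5 = $17.

17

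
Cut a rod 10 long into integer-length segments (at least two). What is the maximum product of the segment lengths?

36

Define prod[k] = max over 1≤i<k of i · max(k−i, prod[k−i]); the inner max lets the remainder stay uncut if that's better.
prod[2] = 1*max(1,0) = 1*1 = 1
prod[3] = max(1*2, 2*1) = 2
prod[4] = max(1*3, 2*2, 3*1) = 4
prod[5] = max(1*4, 2*3, 3*2, 4*1) = 6
prod[6] = max(1*6, 2*4, 3*3, 4*2, 5*1) = 9
prod[7] = max(1*9, 2*6, 3*4, 4*3, 5*2, 6*1) = 12
prod[8] = max(1*12, 2*9, 3*6, …, 6*2, 7*1) = 18
prod[9] = max(1*18, 2*12, 3*9, …, 7*2, 8*1) = 27
prod[10] = max(1*27, 2*18, 3*12, …, 8*2, 9*1) = 36
One optimal split: 3 + 3 + 2 + 2; product 3*3*2*2 = 36.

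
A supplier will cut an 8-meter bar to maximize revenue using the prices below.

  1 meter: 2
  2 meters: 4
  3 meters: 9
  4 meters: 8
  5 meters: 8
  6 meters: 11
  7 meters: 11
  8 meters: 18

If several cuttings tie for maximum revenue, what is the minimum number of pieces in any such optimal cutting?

Let r[k] be the best obtainable value from length k. For each k, try every first piece i and keep the best of price[i] + r[k−i].
r[1] = 2
r[2] = max(2+2, 4+0) = 4
r[3] = max(2+4, 4+2, 9+0) = 9
r[4] = max(2+9, 4+4, 9+2, 8+0) = 11
r[5] = max(2+11, 4+9, 9+4, 8+2, 8+0) = 13
r[6] = max(2+13, 4+11, 9+9, 8+4, 8+2, 11+0) = 18
r[7] = max(2+18, 4+13, 9+11, …, 11+2, 11+0) = 20
r[8] = max(2+20, 4+18, 9+13, …, 11+2, 18+0) = 22
Maximum revenue is 22.
Now minimize piece count subject to staying optimal: for each k, pieces[k] = 1 + min over i with p[i]+r[k−i]=r[k] of pieces[k−i].
pieces[5] = 2
pieces[6] = 2
pieces[7] = 3
pieces[8] = 3

3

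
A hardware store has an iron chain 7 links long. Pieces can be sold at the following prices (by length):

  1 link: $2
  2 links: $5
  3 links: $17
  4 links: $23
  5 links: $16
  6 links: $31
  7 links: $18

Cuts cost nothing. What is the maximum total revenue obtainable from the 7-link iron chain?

40

Consider every possible first cut. R[k] is the best of p[i]+R[k−i] over all sellable i≤k.
R[1] = 2
R[2] = max(2+2, 5+0) = 5
R[3] = max(2+5, 5+2, 17+0) = 17
R[4] = max(2+17, 5+5, 17+2, 23+0) = 23
R[5] = max(2+23, 5+17, 17+5, 23+2, 16+0) = 25
R[6] = max(2+25, 5+23, 17+17, 23+5, 16+2, 31+0) = 34
R[7] = max(2+34, 5+25, 17+23, …, 31+2, 18+0) = 40
One optimal cutting: 4 + 3 → $23 + $17 = $40.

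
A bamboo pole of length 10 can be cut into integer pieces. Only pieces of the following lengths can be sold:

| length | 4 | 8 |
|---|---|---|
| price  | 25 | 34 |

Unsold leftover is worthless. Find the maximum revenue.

50

Build f[k] bottom-up: f[k] = max over allowed piece i of (p[i] + f[k−i]).
f[1] = 0
f[2] = 0
f[3] = 0
f[4] = 25
f[5] = 25
f[6] = 25
f[7] = 25
f[8] = max(25+25, 34+0) = 50
f[9] = max(25+25, 34+0) = 50
f[10] = max(25+25, 34+0) = 50
One optimal cutting: pieces 4 + 4 with 2 feet of scrap → $50.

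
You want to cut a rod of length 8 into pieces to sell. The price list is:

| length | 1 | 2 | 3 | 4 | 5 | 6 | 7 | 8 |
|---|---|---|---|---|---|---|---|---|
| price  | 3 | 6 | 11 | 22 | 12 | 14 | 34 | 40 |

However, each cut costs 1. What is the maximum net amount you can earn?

Let net[k] be the best obtainable value from length k. For each k, try every first piece i and keep the best of price[i] + net[k−i] minus the 1 cut fee when i<k.
net[1] = 3
net[2] = max(3+3-1, 6+0) = 6
net[3] = max(3+6-1, 6+3-1, 11+0) = 11
net[4] = max(3+11-1, 6+6-1, 11+3-1, 22+0) = 22
net[5] = max(3+22-1, 6+11-1, 11+6-1, 22+3-1, 12+0) = 24
net[6] = max(3+24-1, 6+22-1, 11+11-1, 22+6-1, 12+3-1, 14+0) = 27
net[7] = max(3+27-1, 6+24-1, 11+22-1, …, 14+3-1, 34+0) = 34
net[8] = max(3+34-1, 6+27-1, 11+24-1, …, 34+3-1, 40+0) = 43
One optimal plan: pieces 4 + 4 (1 cut) → 44 − 1 = 43.

43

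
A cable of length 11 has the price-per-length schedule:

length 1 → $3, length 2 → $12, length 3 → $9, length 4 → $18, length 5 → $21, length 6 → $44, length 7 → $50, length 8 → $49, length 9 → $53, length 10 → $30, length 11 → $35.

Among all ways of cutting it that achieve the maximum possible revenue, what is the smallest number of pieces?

3

Let r[k] be the best obtainable value from length k. For each k, try every first piece i and keep the best of price[i] + r[k−i].
r[1] = 3
r[2] = max(3+3, 12+0) = 12
r[3] = max(3+12, 12+3, 9+0) = 15
r[4] = max(3+15, 12+12, 9+3, 18+0) = 24
r[5] = max(3+24, 12+15, 9+12, 18+3, 21+0) = 27
r[6] = max(3+27, 12+24, 9+15, 18+12, 21+3, 44+0) = 44
r[7] = max(3+44, 12+27, 9+24, …, 44+3, 50+0) = 50
r[8] = max(3+50, 12+44, 9+27, …, 50+3, 49+0) = 56
r[9] = max(3+56, 12+50, 9+44, …, 49+3, 53+0) = 62
r[10] = max(3+62, 12+56, 9+50, …, 53+3, 30+0) = 68
r[11] = max(3+68, 12+62, 9+56, …, 30+3, 35+0) = 74
Maximum revenue is $74.
Now minimize piece count subject to staying optimal: for each k, pieces[k] = 1 + min over i with p[i]+r[k−i]=r[k] of pieces[k−i].
pieces[8] = 2
pieces[9] = 2
pieces[10] = 3
pieces[11] = 3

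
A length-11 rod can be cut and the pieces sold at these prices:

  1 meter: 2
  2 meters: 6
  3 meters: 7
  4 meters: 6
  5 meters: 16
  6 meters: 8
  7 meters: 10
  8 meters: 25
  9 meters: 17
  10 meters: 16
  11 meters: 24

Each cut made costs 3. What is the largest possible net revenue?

29

Consider every possible first cut. net[k] is the best of p[i]+net[k−i] over all sellable i≤k, charging 3 whenever i<k.
net[1] = 2
net[2] = max(2+2-3, 6+0) = 6
net[3] = max(2+6-3, 6+2-3, 7+0) = 7
net[4] = max(2+7-3, 6+6-3, 7+2-3, 6+0) = 9
net[5] = max(2+9-3, 6+7-3, 7+6-3, 6+2-3, 16+0) = 16
net[6] = max(2+16-3, 6+9-3, 7+7-3, 6+6-3, 16+2-3, 8+0) = 15
net[7] = max(2+15-3, 6+16-3, 7+9-3, …, 8+2-3, 10+0) = 19
net[8] = max(2+19-3, 6+15-3, 7+16-3, …, 10+2-3, 25+0) = 25
net[9] = max(2+25-3, 6+19-3, 7+15-3, …, 25+2-3, 17+0) = 24
net[10] = max(2+24-3, 6+25-3, 7+19-3, …, 17+2-3, 16+0) = 29
net[11] = max(2+29-3, 6+24-3, 7+25-3, …, 16+2-3, 24+0) = 29
One optimal plan: pieces 8 + 3 (1 cut) → 32 − 3 = 29.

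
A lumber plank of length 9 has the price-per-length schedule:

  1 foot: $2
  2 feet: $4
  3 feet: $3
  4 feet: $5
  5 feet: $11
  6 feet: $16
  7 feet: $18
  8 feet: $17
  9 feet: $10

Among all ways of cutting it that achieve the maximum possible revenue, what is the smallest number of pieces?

2

Build r[k] bottom-up: r[k] = max over allowed piece i of (p[i] + r[k−i]).
r[1] = 2
r[2] = 4  (first piece 1, then r[1]=2)
r[3] = 6  (first piece 1, then r[2]=4)
r[4] = 8  (first piece 1, then r[3]=6)
r[5] = 11
r[6] = 16
r[7] = 18  (first piece 1, then r[6]=16)
r[8] = 20  (first piece 1, then r[7]=18)
r[9] = 22  (first piece 1, then r[8]=20)
Maximum revenue is $22.
Now minimize piece count subject to staying optimal: for each k, pieces[k] = 1 + min over i with p[i]+r[k−i]=r[k] of pieces[k−i].
pieces[6] = 1
pieces[7] = 1
pieces[8] = 2
pieces[9] = 2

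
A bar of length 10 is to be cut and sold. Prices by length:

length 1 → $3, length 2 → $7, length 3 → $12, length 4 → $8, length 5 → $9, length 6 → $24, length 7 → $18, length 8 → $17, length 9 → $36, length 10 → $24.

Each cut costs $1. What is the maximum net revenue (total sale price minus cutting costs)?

38

Build r[k] bottom-up: r[k] = max over allowed piece i of (p[i] + r[k−i]) − 1 per cut.
r[1] = 3
r[2] = 7
r[3] = 12
r[4] = 14  (first piece 1, then r[3]=12)
r[5] = 18  (first piece 2, then r[3]=12)
r[6] = 24
r[7] = 26  (first piece 1, then r[6]=24)
r[8] = 30  (first piece 2, then r[6]=24)
r[9] = 36
r[10] = 38  (first piece 1, then r[9]=36)
One optimal plan: pieces 9 + 1 (1 cut) → $39 − $1 = $38.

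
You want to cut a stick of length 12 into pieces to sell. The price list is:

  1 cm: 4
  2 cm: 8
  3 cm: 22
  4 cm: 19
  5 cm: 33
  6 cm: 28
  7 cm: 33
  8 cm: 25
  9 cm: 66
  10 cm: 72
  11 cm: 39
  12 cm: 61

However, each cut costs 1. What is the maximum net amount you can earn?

87

Let net[k] be the best obtainable value from length k. For each k, try every first piece i and keep the best of price[i] + net[k−i] minus the 1 cut fee when i<k.
net[1] = 4
net[2] = 8
net[3] = 22
net[4] = 25  (first piece 1, then net[3]=22)
net[5] = 33
net[6] = 43  (first piece 3, then net[3]=22)
net[7] = 46  (first piece 1, then net[6]=43)
net[8] = 54  (first piece 3, then net[5]=33)
net[9] = 66
net[10] = 72
net[11] = 75  (first piece 1, then net[10]=72)
net[12] = 87  (first piece 3, then net[9]=66)
One optimal plan: pieces 9 + 3 (1 cut) → 88 − 1 = 87.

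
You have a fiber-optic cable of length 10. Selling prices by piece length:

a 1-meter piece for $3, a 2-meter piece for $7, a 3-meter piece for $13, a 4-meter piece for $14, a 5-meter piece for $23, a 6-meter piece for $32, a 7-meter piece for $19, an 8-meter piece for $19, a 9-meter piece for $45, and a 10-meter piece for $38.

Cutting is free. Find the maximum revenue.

48

Consider every possible first cut. v[k] is the best of p[i]+v[k−i] over all sellable i≤k.
v[1] = 3
v[2] = 7
v[3] = 13
v[4] = 16  (first piece 1, then v[3]=13)
v[5] = 23
v[6] = 32
v[7] = 35  (first piece 1, then v[6]=32)
v[8] = 39  (first piece 2, then v[6]=32)
v[9] = 45  (first piece 3, then v[6]=32)
v[10] = 48  (first piece 1, then v[9]=45)
One optimal cutting: 6 + 3 + 1 → $32 + $13 + $3 = $48.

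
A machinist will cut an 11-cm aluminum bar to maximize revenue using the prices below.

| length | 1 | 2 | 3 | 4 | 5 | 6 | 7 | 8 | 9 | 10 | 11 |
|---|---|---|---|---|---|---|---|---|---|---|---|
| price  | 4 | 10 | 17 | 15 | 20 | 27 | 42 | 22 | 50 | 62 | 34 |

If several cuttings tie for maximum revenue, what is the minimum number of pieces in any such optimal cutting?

Consider every possible first cut. r[k] is the best of p[i]+r[k−i] over all sellable i≤k.
r[1] = 4
r[2] = max(4+4, 10+0) = 10
r[3] = max(4+10, 10+4, 17+0) = 17
r[4] = max(4+17, 10+10, 17+4, 15+0) = 21
r[5] = max(4+21, 10+17, 17+10, 15+4, 20+0) = 27
r[6] = max(4+27, 10+21, 17+17, 15+10, 20+4, 27+0) = 34
r[7] = max(4+34, 10+27, 17+21, …, 27+4, 42+0) = 42
r[8] = max(4+42, 10+34, 17+27, …, 42+4, 22+0) = 46
r[9] = max(4+46, 10+42, 17+34, …, 22+4, 50+0) = 52
r[10] = max(4+52, 10+46, 17+42, …, 50+4, 62+0) = 62
r[11] = max(4+62, 10+52, 17+46, …, 62+4, 34+0) = 66
Maximum revenue is $66.
Now minimize piece count subject to staying optimal: for each k, pieces[k] = 1 + min over i with p[i]+r[k−i]=r[k] of pieces[k−i].
pieces[8] = 2
pieces[9] = 2
pieces[10] = 1
pieces[11] = 2

2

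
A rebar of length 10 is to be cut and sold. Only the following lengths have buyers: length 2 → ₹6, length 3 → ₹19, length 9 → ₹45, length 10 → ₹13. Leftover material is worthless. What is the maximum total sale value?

57

Let best[k] be the best obtainable value from length k. For each k, try every first piece i and keep the best of price[i] + best[k−i].
best[1] = 0
best[2] = 6
best[3] = 19
best[4] = 19
best[5] = 25  (first piece 2, then best[3]=19)
best[6] = 38  (first piece 3, then best[3]=19)
best[7] = 38
best[8] = 44  (first piece 2, then best[6]=38)
best[9] = 57  (first piece 3, then best[6]=38)
best[10] = 57
One optimal cutting: pieces 3 + 3 + 3 with 1 meter of scrap → ₹57.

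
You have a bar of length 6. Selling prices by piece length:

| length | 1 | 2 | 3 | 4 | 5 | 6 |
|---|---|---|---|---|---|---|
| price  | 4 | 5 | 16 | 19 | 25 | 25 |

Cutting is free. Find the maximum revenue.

Let r[k] be the best obtainable value from length k. For each k, try every first piece i and keep the best of price[i] + r[k−i].
r[1] = 4
r[2] = max(4+4, 5+0) = 8
r[3] = max(4+8, 5+4, 16+0) = 16
r[4] = max(4+16, 5+8, 16+4, 19+0) = 20
r[5] = max(4+20, 5+16, 16+8, 19+4, 25+0) = 25
r[6] = max(4+25, 5+20, 16+16, 19+8, 25+4, 25+0) = 32
One optimal cutting: 3 + 3 → $16 + $16 = $32.

32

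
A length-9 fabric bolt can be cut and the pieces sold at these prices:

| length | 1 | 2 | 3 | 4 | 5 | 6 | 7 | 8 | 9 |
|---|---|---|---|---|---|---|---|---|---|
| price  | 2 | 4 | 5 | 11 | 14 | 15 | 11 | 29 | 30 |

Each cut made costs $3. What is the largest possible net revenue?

Let v[k] be the best obtainable value from length k. For each k, try every first piece i and keep the best of price[i] + v[k−i] minus the 3 cut fee when i<k.
v[1] = 2
v[2] = 4
v[3] = 5
v[4] = 11
v[5] = 14
v[6] = 15
v[7] = 15  (first piece 2, then v[5]=14)
v[8] = 29
v[9] = 30
Best is to make no cuts and sell whole for $30.

30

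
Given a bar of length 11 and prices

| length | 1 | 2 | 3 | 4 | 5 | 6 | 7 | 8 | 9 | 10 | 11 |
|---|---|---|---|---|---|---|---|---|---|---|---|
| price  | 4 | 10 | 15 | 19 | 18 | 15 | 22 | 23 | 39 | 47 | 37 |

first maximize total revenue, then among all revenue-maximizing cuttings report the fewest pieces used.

4

Let r[k] be the best obtainable value from length k. For each k, try every first piece i and keep the best of price[i] + r[k−i].
r[1] = 4
r[2] = max(4+4, 10+0) = 10
r[3] = max(4+10, 10+4, 15+0) = 15
r[4] = max(4+15, 10+10, 15+4, 19+0) = 20
r[5] = max(4+20, 10+15, 15+10, 19+4, 18+0) = 25
r[6] = max(4+25, 10+20, 15+15, 19+10, 18+4, 15+0) = 30
r[7] = max(4+30, 10+25, 15+20, …, 15+4, 22+0) = 35
r[8] = max(4+35, 10+30, 15+25, …, 22+4, 23+0) = 40
r[9] = max(4+40, 10+35, 15+30, …, 23+4, 39+0) = 45
r[10] = max(4+45, 10+40, 15+35, …, 39+4, 47+0) = 50
r[11] = max(4+50, 10+45, 15+40, …, 47+4, 37+0) = 55
Maximum revenue is $55.
Now minimize piece count subject to staying optimal: for each k, pieces[k] = 1 + min over i with p[i]+r[k−i]=r[k] of pieces[k−i].
pieces[8] = 3
pieces[9] = 3
pieces[10] = 4
pieces[11] = 4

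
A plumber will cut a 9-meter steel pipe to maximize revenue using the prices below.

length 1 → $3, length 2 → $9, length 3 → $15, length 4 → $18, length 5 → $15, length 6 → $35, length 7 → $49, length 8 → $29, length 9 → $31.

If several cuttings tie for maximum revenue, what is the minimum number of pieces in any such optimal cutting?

2

Build r[k] bottom-up: r[k] = max over allowed piece i of (p[i] + r[k−i]).
r[1] = 3
r[2] = max(3+3, 9+0) = 9
r[3] = max(3+9, 9+3, 15+0) = 15
r[4] = max(3+15, 9+9, 15+3, 18+0) = 18
r[5] = max(3+18, 9+15, 15+9, 18+3, 15+0) = 24
r[6] = max(3+24, 9+18, 15+15, 18+9, 15+3, 35+0) = 35
r[7] = max(3+35, 9+24, 15+18, …, 35+3, 49+0) = 49
r[8] = max(3+49, 9+35, 15+24, …, 49+3, 29+0) = 52
r[9] = max(3+52, 9+49, 15+35, …, 29+3, 31+0) = 58
Maximum revenue is $58.
Now minimize piece count subject to staying optimal: for each k, pieces[k] = 1 + min over i with p[i]+r[k−i]=r[k] of pieces[k−i].
pieces[6] = 1
pieces[7] = 1
pieces[8] = 2
pieces[9] = 2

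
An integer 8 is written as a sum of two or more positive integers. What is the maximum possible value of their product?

Let P[k] be the best product for length k (with at least one cut). For each first piece i, the rest contributes max(k−i, P[k−i]).
Small cases: P[2]=1.
P[3] = 1·max(2,1) = 1·2 = 2
P[4] = 2·max(2,1) = 2·2 = 4
P[5] = 2·max(3,2) = 2·3 = 6
P[6] = 3·max(3,2) = 3·3 = 9
P[7] = 2·max(5,6) = 2·6 = 12
P[8] = 2·max(6,9) = 2·9 = 18
One optimal split: 3 + 3 + 2; product 3·3·2 = 18.

18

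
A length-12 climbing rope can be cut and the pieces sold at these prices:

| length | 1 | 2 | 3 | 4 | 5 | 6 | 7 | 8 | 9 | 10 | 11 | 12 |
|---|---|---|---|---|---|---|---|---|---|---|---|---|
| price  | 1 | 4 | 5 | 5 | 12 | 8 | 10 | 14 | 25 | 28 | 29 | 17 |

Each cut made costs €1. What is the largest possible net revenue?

31

Build r[k] bottom-up: r[k] = max over allowed piece i of (p[i] + r[k−i]) − 1 per cut.
r[1] = 1
r[2] = 4
r[3] = 5
r[4] = 7  (first piece 2, then r[2]=4)
r[5] = 12
r[6] = 12  (first piece 1, then r[5]=12)
r[7] = 15  (first piece 2, then r[5]=12)
r[8] = 16  (first piece 3, then r[5]=12)
r[9] = 25
r[10] = 28
r[11] = 29
r[12] = 31  (first piece 2, then r[10]=28)
One optimal plan: pieces 10 + 2 (1 cut) → €32 − €1 = €31.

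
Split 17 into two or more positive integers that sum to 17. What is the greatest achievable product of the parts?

486

Define g[k] = max over 1≤i<k of i · max(k−i, g[k−i]); the inner max lets the remainder stay uncut if that's better.
g[2] = 1×max(1,0) = 1×1 = 1
g[3] = max(1×2, 2×1) = 2
g[4] = max(1×3, 2×2, 3×1) = 4
g[5] = max(1×4, 2×3, 3×2, 4×1) = 6
g[6] = max(1×6, 2×4, 3×3, 4×2, 5×1) = 9
g[7] = max(1×9, 2×6, 3×4, 4×3, 5×2, 6×1) = 12
g[8] = max(1×12, 2×9, 3×6, …, 6×2, 7×1) = 18
g[9] = max(1×18, 2×12, 3×9, …, 7×2, 8×1) = 27
g[10] = max(1×27, 2×18, 3×12, …, 8×2, 9×1) = 36
g[11] = max(1×36, 2×27, 3×18, …, 9×2, 10×1) = 54
g[12] = max(1×54, 2×36, 3×27, …, 10×2, 11×1) = 81
g[13] = max(1×81, 2×54, 3×36, …, 11×2, 12×1) = 108
g[14] = max(1×108, 2×81, 3×54, …, 12×2, 13×1) = 162
g[15] = max(1×162, 2×108, 3×81, …, 13×2, 14×1) = 243
g[16] = max(1×243, 2×162, 3×108, …, 14×2, 15×1) = 324
g[17] = max(1×324, 2×243, 3×162, …, 15×2, 16×1) = 486
One optimal split: 3 + 3 + 3 + 3 + 3 + 2; product 3×3×3×3×3×2 = 486.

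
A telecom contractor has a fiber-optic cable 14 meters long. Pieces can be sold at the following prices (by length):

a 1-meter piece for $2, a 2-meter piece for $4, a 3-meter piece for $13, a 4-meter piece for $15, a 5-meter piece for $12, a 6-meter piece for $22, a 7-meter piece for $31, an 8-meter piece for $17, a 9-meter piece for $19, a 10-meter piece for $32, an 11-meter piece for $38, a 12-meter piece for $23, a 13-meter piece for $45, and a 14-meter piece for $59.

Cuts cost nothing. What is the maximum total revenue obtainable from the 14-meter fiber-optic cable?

Build r[k] bottom-up: r[k] = max over allowed piece i of (p[i] + r[k−i]).
r[1] = 2
r[2] = 4  (first piece 1, then r[1]=2)
r[3] = 13
r[4] = 15  (first piece 1, then r[3]=13)
r[5] = 17  (first piece 1, then r[4]=15)
r[6] = 26  (first piece 3, then r[3]=13)
r[7] = 31
r[8] = 33  (first piece 1, then r[7]=31)
r[9] = 39  (first piece 3, then r[6]=26)
r[10] = 44  (first piece 3, then r[7]=31)
r[11] = 46  (first piece 1, then r[10]=44)
r[12] = 52  (first piece 3, then r[9]=39)
r[13] = 57  (first piece 3, then r[10]=44)
r[14] = 62  (first piece 7, then r[7]=31)
One optimal cutting: 7 + 7 → $31 + $31 = $62.

62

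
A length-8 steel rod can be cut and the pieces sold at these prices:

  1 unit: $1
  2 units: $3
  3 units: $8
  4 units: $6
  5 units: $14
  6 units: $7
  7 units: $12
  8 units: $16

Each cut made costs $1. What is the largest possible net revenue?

21

Build net[k] bottom-up: net[k] = max over allowed piece i of (p[i] + net[k−i]) − 1 per cut.
net[1] = 1
net[2] = max(1+1-1, 3+0) = 3
net[3] = max(1+3-1, 3+1-1, 8+0) = 8
net[4] = max(1+8-1, 3+3-1, 8+1-1, 6+0) = 8
net[5] = max(1+8-1, 3+8-1, 8+3-1, 6+1-1, 14+0) = 14
net[6] = max(1+14-1, 3+8-1, 8+8-1, 6+3-1, 14+1-1, 7+0) = 15
net[7] = max(1+15-1, 3+14-1, 8+8-1, …, 7+1-1, 12+0) = 16
net[8] = max(1+16-1, 3+15-1, 8+14-1, …, 12+1-1, 16+0) = 21
One optimal plan: pieces 5 + 3 (1 cut) → $22 − $1 = $21.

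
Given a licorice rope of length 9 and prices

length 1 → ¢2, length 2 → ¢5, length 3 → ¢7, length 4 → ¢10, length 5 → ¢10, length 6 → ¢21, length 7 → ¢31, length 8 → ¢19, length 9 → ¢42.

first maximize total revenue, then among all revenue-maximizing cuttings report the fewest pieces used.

Build r[k] bottom-up: r[k] = max over allowed piece i of (p[i] + r[k−i]).
r[1] = 2
r[2] = max(2+2, 5+0) = 5
r[3] = max(2+5, 5+2, 7+0) = 7
r[4] = max(2+7, 5+5, 7+2, 10+0) = 10
r[5] = max(2+10, 5+7, 7+5, 10+2, 10+0) = 12
r[6] = max(2+12, 5+10, 7+7, 10+5, 10+2, 21+0) = 21
r[7] = max(2+21, 5+12, 7+10, …, 21+2, 31+0) = 31
r[8] = max(2+31, 5+21, 7+12, …, 31+2, 19+0) = 33
r[9] = max(2+33, 5+31, 7+21, …, 19+2, 42+0) = 42
Maximum revenue is ¢42.
Now minimize piece count subject to staying optimal: for each k, pieces[k] = 1 + min over i with p[i]+r[k−i]=r[k] of pieces[k−i].
pieces[6] = 1
pieces[7] = 1
pieces[8] = 2
pieces[9] = 1

1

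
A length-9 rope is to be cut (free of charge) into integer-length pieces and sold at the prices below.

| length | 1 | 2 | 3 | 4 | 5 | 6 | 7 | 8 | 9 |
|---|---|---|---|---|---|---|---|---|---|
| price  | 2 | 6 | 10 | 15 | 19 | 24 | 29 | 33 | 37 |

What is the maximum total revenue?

Let best[k] be the best obtainable value from length k. For each k, try every first piece i and keep the best of price[i] + best[k−i].
best[1] = 2
best[2] = 6
best[3] = 10
best[4] = 15
best[5] = 19
best[6] = 24
best[7] = 29
best[8] = 33
best[9] = 37
Best is to sell the whole 9-meter piece uncut for $37.

37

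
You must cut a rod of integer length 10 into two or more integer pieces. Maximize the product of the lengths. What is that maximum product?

36

Define g[k] = max over 1≤i<k of i · max(k−i, g[k−i]); the inner max lets the remainder stay uncut if that's better.
Small cases: g[2]=1.
g[3] = 1×max(2,1) = 1×2 = 2
g[4] = 2×max(2,1) = 2×2 = 4
g[5] = 2×max(3,2) = 2×3 = 6
g[6] = 3×max(3,2) = 3×3 = 9
g[7] = 2×max(5,6) = 2×6 = 12
g[8] = 2×max(6,9) = 2×9 = 18
g[9] = 3×max(6,9) = 3×9 = 27
g[10] = 2×max(8,18) = 2×18 = 36
One optimal split: 3 + 3 + 2 + 2; product 3×3×2×2 = 36.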